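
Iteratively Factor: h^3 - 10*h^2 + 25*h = (h)*(h^2 - 10*h + 25) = h*(h - 5)*(h - 5)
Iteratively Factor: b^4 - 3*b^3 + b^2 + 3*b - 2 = (b - 2)*(b^3 - b^2 - b + 1) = (b - 2)*(b - 1)*(b^2 - 1) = (b - 2)*(b - 1)^2*(b + 1)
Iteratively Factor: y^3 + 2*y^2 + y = (y + 1)*(y^2 + y) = y*(y + 1)*(y + 1)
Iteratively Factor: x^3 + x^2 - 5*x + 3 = (x + 3)*(x^2 - 2*x + 1) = (x - 1)*(x + 3)*(x - 1)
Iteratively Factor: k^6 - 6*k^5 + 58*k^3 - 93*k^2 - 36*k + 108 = (k + 3)*(k^5 - 9*k^4 + 27*k^3 - 23*k^2 - 24*k + 36) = (k - 3)*(k + 3)*(k^4 - 6*k^3 + 9*k^2 + 4*k - 12) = (k - 3)*(k + 1)*(k + 3)*(k^3 - 7*k^2 + 16*k - 12) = (k - 3)^2*(k + 1)*(k + 3)*(k^2 - 4*k + 4) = (k - 3)^2*(k - 2)*(k + 1)*(k + 3)*(k - 2)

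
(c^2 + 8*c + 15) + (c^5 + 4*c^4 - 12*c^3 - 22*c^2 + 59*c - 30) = c^5 + 4*c^4 - 12*c^3 - 21*c^2 + 67*c - 15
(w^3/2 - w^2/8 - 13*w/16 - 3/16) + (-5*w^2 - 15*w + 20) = w^3/2 - 41*w^2/8 - 253*w/16 + 317/16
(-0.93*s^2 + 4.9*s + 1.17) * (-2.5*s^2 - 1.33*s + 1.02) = 2.325*s^4 - 11.0131*s^3 - 10.3906*s^2 + 3.4419*s + 1.1934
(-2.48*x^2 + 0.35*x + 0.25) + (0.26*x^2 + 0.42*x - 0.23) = -2.22*x^2 + 0.77*x + 0.02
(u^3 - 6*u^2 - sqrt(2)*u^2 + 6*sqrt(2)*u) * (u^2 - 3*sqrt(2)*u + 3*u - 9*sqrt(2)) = u^5 - 4*sqrt(2)*u^4 - 3*u^4 - 12*u^3 + 12*sqrt(2)*u^3 - 18*u^2 + 72*sqrt(2)*u^2 - 108*u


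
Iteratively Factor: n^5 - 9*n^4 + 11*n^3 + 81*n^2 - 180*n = (n - 3)*(n^4 - 6*n^3 - 7*n^2 + 60*n) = (n - 3)*(n + 3)*(n^3 - 9*n^2 + 20*n) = n*(n - 3)*(n + 3)*(n^2 - 9*n + 20) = n*(n - 4)*(n - 3)*(n + 3)*(n - 5)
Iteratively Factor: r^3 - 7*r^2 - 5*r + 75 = (r - 5)*(r^2 - 2*r - 15) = (r - 5)*(r + 3)*(r - 5)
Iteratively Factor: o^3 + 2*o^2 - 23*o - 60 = (o - 5)*(o^2 + 7*o + 12) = (o - 5)*(o + 3)*(o + 4)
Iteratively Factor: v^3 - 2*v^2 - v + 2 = (v + 1)*(v^2 - 3*v + 2) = (v - 1)*(v + 1)*(v - 2)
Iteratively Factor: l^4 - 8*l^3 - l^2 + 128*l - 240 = (l - 5)*(l^3 - 3*l^2 - 16*l + 48) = (l - 5)*(l - 4)*(l^2 + l - 12) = (l - 5)*(l - 4)*(l + 4)*(l - 3)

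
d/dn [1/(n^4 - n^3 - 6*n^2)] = (-4*n^2 + 3*n + 12)/(n^3*(-n^2 + n + 6)^2)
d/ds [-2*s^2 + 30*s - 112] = 30 - 4*s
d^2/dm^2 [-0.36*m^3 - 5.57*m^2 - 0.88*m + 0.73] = -2.16*m - 11.14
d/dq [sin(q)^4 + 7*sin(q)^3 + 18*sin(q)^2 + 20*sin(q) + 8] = (sin(q) + 2)^2*(4*sin(q) + 5)*cos(q)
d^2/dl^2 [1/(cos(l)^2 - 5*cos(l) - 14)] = (4*sin(l)^4 - 83*sin(l)^2 - 205*cos(l)/4 - 15*cos(3*l)/4 + 1)/(sin(l)^2 + 5*cos(l) + 13)^3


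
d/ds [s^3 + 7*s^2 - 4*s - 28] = 3*s^2 + 14*s - 4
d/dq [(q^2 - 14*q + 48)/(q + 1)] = (q^2 + 2*q - 62)/(q^2 + 2*q + 1)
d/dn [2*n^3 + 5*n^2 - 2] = 2*n*(3*n + 5)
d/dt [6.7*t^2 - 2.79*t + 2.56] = 13.4*t - 2.79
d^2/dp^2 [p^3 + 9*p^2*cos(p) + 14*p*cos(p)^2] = -9*p^2*cos(p) - 36*p*sin(p) - 28*p*cos(2*p) + 6*p - 28*sin(2*p) + 18*cos(p)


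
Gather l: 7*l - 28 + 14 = 7*l - 14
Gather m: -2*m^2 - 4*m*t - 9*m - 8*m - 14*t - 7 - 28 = -2*m^2 + m*(-4*t - 17) - 14*t - 35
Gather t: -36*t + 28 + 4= 32 - 36*t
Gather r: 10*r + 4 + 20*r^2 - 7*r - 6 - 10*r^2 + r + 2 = 10*r^2 + 4*r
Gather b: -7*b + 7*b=0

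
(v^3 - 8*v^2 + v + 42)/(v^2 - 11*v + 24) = (v^2 - 5*v - 14)/(v - 8)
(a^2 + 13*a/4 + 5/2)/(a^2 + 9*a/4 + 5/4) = (a + 2)/(a + 1)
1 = 1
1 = 1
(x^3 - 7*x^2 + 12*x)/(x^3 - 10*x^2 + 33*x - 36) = x/(x - 3)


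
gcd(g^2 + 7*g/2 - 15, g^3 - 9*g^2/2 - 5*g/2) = 1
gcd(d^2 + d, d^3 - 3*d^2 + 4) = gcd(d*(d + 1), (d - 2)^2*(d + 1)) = d + 1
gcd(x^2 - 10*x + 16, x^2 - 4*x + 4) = x - 2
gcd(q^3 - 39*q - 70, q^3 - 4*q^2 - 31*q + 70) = q^2 - 2*q - 35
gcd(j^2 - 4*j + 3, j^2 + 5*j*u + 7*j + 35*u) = 1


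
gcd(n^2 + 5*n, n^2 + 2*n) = n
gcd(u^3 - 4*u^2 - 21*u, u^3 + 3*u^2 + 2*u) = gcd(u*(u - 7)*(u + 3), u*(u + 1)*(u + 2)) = u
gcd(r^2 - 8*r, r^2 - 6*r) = r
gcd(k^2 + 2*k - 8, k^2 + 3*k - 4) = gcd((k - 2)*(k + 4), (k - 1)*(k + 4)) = k + 4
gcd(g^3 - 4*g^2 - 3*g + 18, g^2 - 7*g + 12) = g - 3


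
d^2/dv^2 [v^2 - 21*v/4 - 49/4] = 2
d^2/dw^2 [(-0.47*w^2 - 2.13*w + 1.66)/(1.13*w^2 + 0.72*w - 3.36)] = (-4.67481*w^3 + 2.010948*w^2 - 40.419648*w - 6.591552)/(1.442897*w^6 + 2.758104*w^5 - 11.113776*w^4 - 16.028928*w^3 + 33.046272*w^2 + 24.385536*w - 37.933056)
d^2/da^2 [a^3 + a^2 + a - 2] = 6*a + 2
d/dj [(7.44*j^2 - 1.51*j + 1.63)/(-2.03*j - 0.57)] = (-15.1032*j^2 - 8.4816*j + 4.1696)/(4.1209*j^2 + 2.3142*j + 0.3249)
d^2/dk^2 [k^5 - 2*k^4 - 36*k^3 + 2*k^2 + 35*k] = 20*k^3 - 24*k^2 - 216*k + 4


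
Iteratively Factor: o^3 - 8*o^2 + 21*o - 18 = (o - 2)*(o^2 - 6*o + 9) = (o - 3)*(o - 2)*(o - 3)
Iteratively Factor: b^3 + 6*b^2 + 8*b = (b + 2)*(b^2 + 4*b) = b*(b + 2)*(b + 4)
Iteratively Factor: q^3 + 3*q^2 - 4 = (q - 1)*(q^2 + 4*q + 4) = (q - 1)*(q + 2)*(q + 2)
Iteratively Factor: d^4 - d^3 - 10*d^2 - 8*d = (d + 2)*(d^3 - 3*d^2 - 4*d) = d*(d + 2)*(d^2 - 3*d - 4) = d*(d - 4)*(d + 2)*(d + 1)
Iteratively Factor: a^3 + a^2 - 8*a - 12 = (a - 3)*(a^2 + 4*a + 4) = (a - 3)*(a + 2)*(a + 2)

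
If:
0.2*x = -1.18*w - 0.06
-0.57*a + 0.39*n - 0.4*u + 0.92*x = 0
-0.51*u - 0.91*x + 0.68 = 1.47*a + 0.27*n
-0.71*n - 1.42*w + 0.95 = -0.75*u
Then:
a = 1.75151448414711*x + 0.955662500976567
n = -4.41161699621029*x - 0.0394866782024551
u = -4.49723471121466*x - 1.400318575139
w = -0.169491525423729*x - 0.0508474576271186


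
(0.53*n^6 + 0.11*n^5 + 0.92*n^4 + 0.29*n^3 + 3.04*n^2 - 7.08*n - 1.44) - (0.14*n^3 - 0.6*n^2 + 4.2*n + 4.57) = 0.53*n^6 + 0.11*n^5 + 0.92*n^4 + 0.15*n^3 + 3.64*n^2 - 11.28*n - 6.01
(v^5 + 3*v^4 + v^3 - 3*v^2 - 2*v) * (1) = v^5 + 3*v^4 + v^3 - 3*v^2 - 2*v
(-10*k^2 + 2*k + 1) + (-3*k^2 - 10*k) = -13*k^2 - 8*k + 1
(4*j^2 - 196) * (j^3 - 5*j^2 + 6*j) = 4*j^5 - 20*j^4 - 172*j^3 + 980*j^2 - 1176*j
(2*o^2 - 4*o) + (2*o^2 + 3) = 4*o^2 - 4*o + 3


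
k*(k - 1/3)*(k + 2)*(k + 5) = k^4 + 20*k^3/3 + 23*k^2/3 - 10*k/3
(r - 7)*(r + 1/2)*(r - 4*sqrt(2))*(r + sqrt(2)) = r^4 - 13*r^3/2 - 3*sqrt(2)*r^3 - 23*r^2/2 + 39*sqrt(2)*r^2/2 + 21*sqrt(2)*r/2 + 52*r + 28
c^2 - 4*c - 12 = (c - 6)*(c + 2)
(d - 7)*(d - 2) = d^2 - 9*d + 14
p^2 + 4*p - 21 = (p - 3)*(p + 7)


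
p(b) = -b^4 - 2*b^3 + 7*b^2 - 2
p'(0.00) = 0.00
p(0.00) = -2.00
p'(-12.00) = 5880.00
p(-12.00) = -16274.00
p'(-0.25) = -3.81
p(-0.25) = -1.54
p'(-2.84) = 3.47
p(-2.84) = 35.22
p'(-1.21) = -18.64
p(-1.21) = 9.65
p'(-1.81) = -21.28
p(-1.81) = 22.06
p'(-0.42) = -6.64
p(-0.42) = -0.65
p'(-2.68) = -3.62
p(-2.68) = 35.19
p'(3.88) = -269.65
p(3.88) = -240.08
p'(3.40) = -178.98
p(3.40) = -133.32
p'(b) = -4*b^3 - 6*b^2 + 14*b = 2*b*(-2*b^2 - 3*b + 7)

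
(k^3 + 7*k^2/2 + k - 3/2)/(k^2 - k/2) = k + 4 + 3/k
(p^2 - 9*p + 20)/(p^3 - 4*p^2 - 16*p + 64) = (p - 5)/(p^2 - 16)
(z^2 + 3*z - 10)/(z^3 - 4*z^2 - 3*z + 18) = (z^2 + 3*z - 10)/(z^3 - 4*z^2 - 3*z + 18)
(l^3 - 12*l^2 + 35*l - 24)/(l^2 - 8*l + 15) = (l^2 - 9*l + 8)/(l - 5)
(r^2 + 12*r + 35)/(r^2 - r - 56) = (r + 5)/(r - 8)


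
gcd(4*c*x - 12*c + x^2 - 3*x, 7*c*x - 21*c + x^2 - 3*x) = x - 3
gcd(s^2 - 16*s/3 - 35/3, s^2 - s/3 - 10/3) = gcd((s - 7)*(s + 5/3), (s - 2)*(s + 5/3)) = s + 5/3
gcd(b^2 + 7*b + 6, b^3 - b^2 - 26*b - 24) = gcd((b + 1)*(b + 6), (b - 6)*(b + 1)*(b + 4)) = b + 1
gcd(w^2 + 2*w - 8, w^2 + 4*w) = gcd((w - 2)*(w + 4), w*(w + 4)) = w + 4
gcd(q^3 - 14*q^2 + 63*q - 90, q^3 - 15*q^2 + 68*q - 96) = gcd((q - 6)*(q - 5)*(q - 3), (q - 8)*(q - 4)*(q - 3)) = q - 3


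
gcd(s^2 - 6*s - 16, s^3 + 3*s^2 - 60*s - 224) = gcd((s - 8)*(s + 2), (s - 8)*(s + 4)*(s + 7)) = s - 8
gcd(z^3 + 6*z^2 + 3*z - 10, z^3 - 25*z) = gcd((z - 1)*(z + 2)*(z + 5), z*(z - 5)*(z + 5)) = z + 5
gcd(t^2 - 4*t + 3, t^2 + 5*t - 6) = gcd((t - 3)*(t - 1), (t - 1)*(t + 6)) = t - 1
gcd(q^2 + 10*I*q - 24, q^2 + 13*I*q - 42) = q + 6*I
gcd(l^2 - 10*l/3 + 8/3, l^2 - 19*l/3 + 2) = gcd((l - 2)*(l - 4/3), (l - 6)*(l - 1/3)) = 1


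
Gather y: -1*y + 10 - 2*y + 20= 30 - 3*y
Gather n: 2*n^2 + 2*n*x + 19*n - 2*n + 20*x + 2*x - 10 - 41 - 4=2*n^2 + n*(2*x + 17) + 22*x - 55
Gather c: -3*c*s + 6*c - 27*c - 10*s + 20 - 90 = c*(-3*s - 21) - 10*s - 70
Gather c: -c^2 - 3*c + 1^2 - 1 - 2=-c^2 - 3*c - 2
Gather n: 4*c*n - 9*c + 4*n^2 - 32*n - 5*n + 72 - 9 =-9*c + 4*n^2 + n*(4*c - 37) + 63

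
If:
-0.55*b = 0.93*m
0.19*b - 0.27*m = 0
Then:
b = 0.00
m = 0.00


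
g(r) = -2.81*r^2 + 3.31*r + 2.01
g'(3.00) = -13.55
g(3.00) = -13.35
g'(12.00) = -64.13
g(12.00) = -362.91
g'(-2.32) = 16.35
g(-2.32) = -20.79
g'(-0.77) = 7.64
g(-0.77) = -2.20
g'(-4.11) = 26.41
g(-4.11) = -59.06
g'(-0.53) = 6.29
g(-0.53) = -0.53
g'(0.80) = -1.19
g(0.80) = 2.86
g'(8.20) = -42.77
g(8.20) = -159.79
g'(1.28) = -3.88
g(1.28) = 1.64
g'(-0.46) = 5.90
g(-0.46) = -0.11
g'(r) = 3.31 - 5.62*r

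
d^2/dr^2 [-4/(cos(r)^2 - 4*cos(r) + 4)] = 8*(2*cos(r) + cos(2*r) - 2)/(cos(r) - 2)^4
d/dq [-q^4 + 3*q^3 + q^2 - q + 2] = -4*q^3 + 9*q^2 + 2*q - 1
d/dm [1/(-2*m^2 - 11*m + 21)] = (4*m + 11)/(2*m^2 + 11*m - 21)^2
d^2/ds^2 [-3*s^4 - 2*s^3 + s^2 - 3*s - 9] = -36*s^2 - 12*s + 2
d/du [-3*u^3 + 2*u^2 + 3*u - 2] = -9*u^2 + 4*u + 3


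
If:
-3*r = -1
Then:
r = 1/3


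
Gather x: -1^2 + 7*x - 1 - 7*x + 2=0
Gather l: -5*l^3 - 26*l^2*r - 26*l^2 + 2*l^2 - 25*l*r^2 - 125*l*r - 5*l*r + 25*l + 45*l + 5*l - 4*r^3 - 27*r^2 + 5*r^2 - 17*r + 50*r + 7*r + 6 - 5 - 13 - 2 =-5*l^3 + l^2*(-26*r - 24) + l*(-25*r^2 - 130*r + 75) - 4*r^3 - 22*r^2 + 40*r - 14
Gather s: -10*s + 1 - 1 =-10*s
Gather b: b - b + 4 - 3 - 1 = 0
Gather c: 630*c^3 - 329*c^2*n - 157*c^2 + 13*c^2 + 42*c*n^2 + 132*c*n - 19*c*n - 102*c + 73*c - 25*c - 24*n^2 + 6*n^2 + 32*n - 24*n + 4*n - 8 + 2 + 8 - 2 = 630*c^3 + c^2*(-329*n - 144) + c*(42*n^2 + 113*n - 54) - 18*n^2 + 12*n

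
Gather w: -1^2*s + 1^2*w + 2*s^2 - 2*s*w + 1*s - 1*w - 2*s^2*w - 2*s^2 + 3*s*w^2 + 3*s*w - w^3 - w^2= -w^3 + w^2*(3*s - 1) + w*(-2*s^2 + s)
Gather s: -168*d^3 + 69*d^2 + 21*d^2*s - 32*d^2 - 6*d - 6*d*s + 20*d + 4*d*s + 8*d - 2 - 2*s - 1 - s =-168*d^3 + 37*d^2 + 22*d + s*(21*d^2 - 2*d - 3) - 3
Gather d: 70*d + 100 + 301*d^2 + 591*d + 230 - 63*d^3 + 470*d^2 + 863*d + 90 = -63*d^3 + 771*d^2 + 1524*d + 420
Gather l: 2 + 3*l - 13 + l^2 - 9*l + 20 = l^2 - 6*l + 9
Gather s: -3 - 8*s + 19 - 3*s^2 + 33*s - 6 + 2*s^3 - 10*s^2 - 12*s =2*s^3 - 13*s^2 + 13*s + 10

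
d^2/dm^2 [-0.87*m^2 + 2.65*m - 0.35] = -1.74000000000000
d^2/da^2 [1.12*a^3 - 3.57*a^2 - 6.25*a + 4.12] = 6.72*a - 7.14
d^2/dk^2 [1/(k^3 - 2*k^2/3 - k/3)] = 6*(k*(2 - 9*k)*(-3*k^2 + 2*k + 1) - (-9*k^2 + 4*k + 1)^2)/(k^3*(-3*k^2 + 2*k + 1)^3)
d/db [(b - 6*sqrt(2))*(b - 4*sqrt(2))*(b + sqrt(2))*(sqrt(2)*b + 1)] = 4*sqrt(2)*b^3 - 51*b^2 + 38*sqrt(2)*b + 124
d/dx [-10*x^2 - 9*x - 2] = -20*x - 9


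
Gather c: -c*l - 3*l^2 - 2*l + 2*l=-c*l - 3*l^2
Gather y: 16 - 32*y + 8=24 - 32*y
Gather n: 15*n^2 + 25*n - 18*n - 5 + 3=15*n^2 + 7*n - 2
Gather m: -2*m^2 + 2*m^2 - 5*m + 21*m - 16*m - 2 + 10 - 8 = 0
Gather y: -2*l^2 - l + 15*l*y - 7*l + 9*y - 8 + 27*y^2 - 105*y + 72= -2*l^2 - 8*l + 27*y^2 + y*(15*l - 96) + 64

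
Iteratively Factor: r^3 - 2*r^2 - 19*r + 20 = (r + 4)*(r^2 - 6*r + 5) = (r - 1)*(r + 4)*(r - 5)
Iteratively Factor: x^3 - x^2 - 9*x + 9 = (x - 3)*(x^2 + 2*x - 3) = (x - 3)*(x - 1)*(x + 3)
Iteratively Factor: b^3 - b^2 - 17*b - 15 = (b - 5)*(b^2 + 4*b + 3) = (b - 5)*(b + 1)*(b + 3)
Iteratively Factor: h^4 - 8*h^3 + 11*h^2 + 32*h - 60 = (h - 5)*(h^3 - 3*h^2 - 4*h + 12) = (h - 5)*(h + 2)*(h^2 - 5*h + 6) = (h - 5)*(h - 3)*(h + 2)*(h - 2)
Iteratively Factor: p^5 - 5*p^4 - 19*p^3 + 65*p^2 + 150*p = (p + 3)*(p^4 - 8*p^3 + 5*p^2 + 50*p) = (p - 5)*(p + 3)*(p^3 - 3*p^2 - 10*p) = p*(p - 5)*(p + 3)*(p^2 - 3*p - 10) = p*(p - 5)^2*(p + 3)*(p + 2)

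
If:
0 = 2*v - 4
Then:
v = 2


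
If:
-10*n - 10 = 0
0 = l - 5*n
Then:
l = -5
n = -1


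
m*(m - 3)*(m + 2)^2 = m^4 + m^3 - 8*m^2 - 12*m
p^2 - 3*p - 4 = (p - 4)*(p + 1)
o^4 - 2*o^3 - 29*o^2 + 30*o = o*(o - 6)*(o - 1)*(o + 5)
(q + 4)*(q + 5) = q^2 + 9*q + 20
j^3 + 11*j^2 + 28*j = j*(j + 4)*(j + 7)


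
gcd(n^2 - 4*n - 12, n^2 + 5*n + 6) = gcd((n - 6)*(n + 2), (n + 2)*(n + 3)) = n + 2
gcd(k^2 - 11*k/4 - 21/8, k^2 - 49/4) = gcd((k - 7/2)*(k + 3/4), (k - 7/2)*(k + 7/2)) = k - 7/2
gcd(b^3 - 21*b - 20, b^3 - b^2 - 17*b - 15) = b^2 - 4*b - 5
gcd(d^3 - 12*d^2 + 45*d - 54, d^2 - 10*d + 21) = d - 3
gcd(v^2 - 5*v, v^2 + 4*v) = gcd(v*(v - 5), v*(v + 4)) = v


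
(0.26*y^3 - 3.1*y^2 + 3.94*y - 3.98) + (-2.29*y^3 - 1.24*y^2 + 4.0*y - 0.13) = -2.03*y^3 - 4.34*y^2 + 7.94*y - 4.11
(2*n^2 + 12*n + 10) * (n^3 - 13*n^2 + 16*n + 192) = 2*n^5 - 14*n^4 - 114*n^3 + 446*n^2 + 2464*n + 1920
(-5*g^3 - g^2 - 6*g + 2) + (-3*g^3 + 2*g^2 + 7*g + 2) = -8*g^3 + g^2 + g + 4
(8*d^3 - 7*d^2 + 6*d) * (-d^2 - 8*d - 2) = -8*d^5 - 57*d^4 + 34*d^3 - 34*d^2 - 12*d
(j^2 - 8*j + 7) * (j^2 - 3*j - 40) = j^4 - 11*j^3 - 9*j^2 + 299*j - 280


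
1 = 1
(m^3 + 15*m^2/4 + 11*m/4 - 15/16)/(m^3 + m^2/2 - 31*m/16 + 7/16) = (4*m^2 + 16*m + 15)/(4*m^2 + 3*m - 7)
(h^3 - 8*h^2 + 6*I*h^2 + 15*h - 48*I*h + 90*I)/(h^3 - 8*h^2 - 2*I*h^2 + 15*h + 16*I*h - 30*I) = (h + 6*I)/(h - 2*I)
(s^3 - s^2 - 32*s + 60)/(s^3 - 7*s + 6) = (s^2 + s - 30)/(s^2 + 2*s - 3)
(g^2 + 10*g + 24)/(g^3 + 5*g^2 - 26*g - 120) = 1/(g - 5)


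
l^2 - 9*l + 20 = (l - 5)*(l - 4)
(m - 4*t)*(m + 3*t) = m^2 - m*t - 12*t^2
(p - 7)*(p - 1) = p^2 - 8*p + 7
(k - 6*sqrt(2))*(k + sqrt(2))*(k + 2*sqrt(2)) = k^3 - 3*sqrt(2)*k^2 - 32*k - 24*sqrt(2)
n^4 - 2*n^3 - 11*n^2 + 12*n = n*(n - 4)*(n - 1)*(n + 3)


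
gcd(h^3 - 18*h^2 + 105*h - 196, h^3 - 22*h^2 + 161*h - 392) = h^2 - 14*h + 49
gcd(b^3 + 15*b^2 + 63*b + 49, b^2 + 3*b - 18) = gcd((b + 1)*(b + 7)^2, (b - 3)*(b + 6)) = 1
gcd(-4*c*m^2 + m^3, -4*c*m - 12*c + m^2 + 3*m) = 4*c - m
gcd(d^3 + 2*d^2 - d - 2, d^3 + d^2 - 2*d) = d^2 + d - 2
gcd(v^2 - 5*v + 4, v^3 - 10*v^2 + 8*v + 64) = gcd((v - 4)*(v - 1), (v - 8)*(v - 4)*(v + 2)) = v - 4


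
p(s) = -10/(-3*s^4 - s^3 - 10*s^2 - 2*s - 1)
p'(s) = -10*(12*s^3 + 3*s^2 + 20*s + 2)/(-3*s^4 - s^3 - 10*s^2 - 2*s - 1)^2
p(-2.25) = 0.09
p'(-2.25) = 0.13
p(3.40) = 0.02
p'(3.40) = -0.02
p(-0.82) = 1.45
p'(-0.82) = 4.00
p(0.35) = 3.32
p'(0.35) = -10.89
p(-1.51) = 0.30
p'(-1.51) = 0.58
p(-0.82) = 1.45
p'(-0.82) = 4.00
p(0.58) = 1.65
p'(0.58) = -4.62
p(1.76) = 0.14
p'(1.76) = -0.23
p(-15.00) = 0.00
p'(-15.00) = 0.00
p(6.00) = 0.00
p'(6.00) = 0.00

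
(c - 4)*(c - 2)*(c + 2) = c^3 - 4*c^2 - 4*c + 16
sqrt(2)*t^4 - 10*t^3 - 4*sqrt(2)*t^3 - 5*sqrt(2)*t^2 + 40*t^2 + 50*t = t*(t - 5)*(t - 5*sqrt(2))*(sqrt(2)*t + sqrt(2))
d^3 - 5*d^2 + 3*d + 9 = (d - 3)^2*(d + 1)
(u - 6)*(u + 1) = u^2 - 5*u - 6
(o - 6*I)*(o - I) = o^2 - 7*I*o - 6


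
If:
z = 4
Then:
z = 4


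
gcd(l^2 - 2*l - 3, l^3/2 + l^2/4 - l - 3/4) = l + 1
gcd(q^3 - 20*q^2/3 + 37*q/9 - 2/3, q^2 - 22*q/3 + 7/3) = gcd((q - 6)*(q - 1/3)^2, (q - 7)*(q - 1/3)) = q - 1/3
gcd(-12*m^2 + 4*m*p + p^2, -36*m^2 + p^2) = 6*m + p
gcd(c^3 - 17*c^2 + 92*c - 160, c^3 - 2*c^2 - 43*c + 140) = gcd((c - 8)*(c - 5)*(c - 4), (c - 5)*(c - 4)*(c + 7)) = c^2 - 9*c + 20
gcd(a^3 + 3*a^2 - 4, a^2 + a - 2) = a^2 + a - 2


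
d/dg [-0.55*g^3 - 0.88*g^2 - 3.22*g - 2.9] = -1.65*g^2 - 1.76*g - 3.22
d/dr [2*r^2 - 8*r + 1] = 4*r - 8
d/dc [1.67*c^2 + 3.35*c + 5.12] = 3.34*c + 3.35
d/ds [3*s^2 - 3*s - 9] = 6*s - 3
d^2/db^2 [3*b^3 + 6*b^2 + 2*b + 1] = 18*b + 12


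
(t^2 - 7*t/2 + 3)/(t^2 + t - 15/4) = 2*(t - 2)/(2*t + 5)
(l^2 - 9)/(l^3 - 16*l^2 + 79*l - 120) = (l + 3)/(l^2 - 13*l + 40)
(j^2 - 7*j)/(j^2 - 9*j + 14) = j/(j - 2)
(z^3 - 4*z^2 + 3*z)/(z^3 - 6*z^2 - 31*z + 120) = z*(z - 1)/(z^2 - 3*z - 40)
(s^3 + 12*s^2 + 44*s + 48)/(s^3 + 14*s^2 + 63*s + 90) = (s^2 + 6*s + 8)/(s^2 + 8*s + 15)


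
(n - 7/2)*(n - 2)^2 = n^3 - 15*n^2/2 + 18*n - 14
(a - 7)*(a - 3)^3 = a^4 - 16*a^3 + 90*a^2 - 216*a + 189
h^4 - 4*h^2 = h^2*(h - 2)*(h + 2)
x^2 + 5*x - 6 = (x - 1)*(x + 6)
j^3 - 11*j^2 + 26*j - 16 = (j - 8)*(j - 2)*(j - 1)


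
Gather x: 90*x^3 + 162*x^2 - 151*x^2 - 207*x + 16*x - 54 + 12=90*x^3 + 11*x^2 - 191*x - 42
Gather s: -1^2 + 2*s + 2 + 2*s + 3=4*s + 4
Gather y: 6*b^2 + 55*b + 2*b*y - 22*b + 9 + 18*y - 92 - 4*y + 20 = 6*b^2 + 33*b + y*(2*b + 14) - 63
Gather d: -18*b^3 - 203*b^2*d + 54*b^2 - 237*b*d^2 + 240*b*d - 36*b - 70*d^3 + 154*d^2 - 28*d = -18*b^3 + 54*b^2 - 36*b - 70*d^3 + d^2*(154 - 237*b) + d*(-203*b^2 + 240*b - 28)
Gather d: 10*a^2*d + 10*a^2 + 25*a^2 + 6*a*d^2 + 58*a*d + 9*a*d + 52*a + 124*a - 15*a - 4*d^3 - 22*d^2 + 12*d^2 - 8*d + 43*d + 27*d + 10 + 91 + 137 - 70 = 35*a^2 + 161*a - 4*d^3 + d^2*(6*a - 10) + d*(10*a^2 + 67*a + 62) + 168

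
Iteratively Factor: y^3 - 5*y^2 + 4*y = (y)*(y^2 - 5*y + 4) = y*(y - 1)*(y - 4)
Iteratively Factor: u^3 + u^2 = (u)*(u^2 + u) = u^2*(u + 1)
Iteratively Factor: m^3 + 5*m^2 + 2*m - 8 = (m - 1)*(m^2 + 6*m + 8) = (m - 1)*(m + 4)*(m + 2)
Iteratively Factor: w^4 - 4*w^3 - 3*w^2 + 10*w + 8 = (w + 1)*(w^3 - 5*w^2 + 2*w + 8) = (w + 1)^2*(w^2 - 6*w + 8) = (w - 4)*(w + 1)^2*(w - 2)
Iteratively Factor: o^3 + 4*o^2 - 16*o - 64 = (o + 4)*(o^2 - 16) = (o + 4)^2*(o - 4)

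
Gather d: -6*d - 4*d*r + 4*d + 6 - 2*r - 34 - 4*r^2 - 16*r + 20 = d*(-4*r - 2) - 4*r^2 - 18*r - 8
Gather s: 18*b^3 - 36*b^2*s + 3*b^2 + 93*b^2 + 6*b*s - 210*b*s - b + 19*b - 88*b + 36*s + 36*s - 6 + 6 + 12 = 18*b^3 + 96*b^2 - 70*b + s*(-36*b^2 - 204*b + 72) + 12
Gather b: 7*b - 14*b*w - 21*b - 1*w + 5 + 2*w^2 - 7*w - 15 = b*(-14*w - 14) + 2*w^2 - 8*w - 10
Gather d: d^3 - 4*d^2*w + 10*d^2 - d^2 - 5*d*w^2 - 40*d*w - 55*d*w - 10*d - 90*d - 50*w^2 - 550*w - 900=d^3 + d^2*(9 - 4*w) + d*(-5*w^2 - 95*w - 100) - 50*w^2 - 550*w - 900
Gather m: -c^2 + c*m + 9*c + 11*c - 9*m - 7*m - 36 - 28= -c^2 + 20*c + m*(c - 16) - 64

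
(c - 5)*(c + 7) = c^2 + 2*c - 35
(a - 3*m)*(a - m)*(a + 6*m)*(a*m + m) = a^4*m + 2*a^3*m^2 + a^3*m - 21*a^2*m^3 + 2*a^2*m^2 + 18*a*m^4 - 21*a*m^3 + 18*m^4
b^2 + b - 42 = (b - 6)*(b + 7)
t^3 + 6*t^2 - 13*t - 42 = (t - 3)*(t + 2)*(t + 7)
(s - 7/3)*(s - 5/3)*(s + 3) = s^3 - s^2 - 73*s/9 + 35/3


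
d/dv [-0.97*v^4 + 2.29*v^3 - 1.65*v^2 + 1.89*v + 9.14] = -3.88*v^3 + 6.87*v^2 - 3.3*v + 1.89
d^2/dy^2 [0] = 0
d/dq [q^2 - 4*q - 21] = 2*q - 4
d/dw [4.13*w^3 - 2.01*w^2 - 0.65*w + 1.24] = 12.39*w^2 - 4.02*w - 0.65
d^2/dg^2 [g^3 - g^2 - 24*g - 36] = 6*g - 2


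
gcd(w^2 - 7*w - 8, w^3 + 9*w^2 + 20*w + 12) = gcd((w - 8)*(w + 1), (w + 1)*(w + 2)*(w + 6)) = w + 1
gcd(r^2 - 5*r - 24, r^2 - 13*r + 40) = r - 8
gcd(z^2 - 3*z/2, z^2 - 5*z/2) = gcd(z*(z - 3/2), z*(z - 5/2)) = z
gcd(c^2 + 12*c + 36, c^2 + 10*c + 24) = c + 6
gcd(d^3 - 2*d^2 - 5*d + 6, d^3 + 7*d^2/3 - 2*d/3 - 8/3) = d^2 + d - 2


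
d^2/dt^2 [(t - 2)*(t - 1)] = 2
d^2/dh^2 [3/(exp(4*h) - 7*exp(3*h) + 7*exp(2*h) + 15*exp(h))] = 3*((-16*exp(3*h) + 63*exp(2*h) - 28*exp(h) - 15)*(exp(3*h) - 7*exp(2*h) + 7*exp(h) + 15) + 2*(4*exp(3*h) - 21*exp(2*h) + 14*exp(h) + 15)^2)*exp(-h)/(exp(3*h) - 7*exp(2*h) + 7*exp(h) + 15)^3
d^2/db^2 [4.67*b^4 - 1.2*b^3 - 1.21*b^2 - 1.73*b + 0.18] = 56.04*b^2 - 7.2*b - 2.42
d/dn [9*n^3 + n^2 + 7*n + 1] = 27*n^2 + 2*n + 7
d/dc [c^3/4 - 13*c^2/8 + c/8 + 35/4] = 3*c^2/4 - 13*c/4 + 1/8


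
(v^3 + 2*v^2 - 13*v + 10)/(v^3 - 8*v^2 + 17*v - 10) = (v + 5)/(v - 5)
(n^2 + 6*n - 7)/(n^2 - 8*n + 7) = (n + 7)/(n - 7)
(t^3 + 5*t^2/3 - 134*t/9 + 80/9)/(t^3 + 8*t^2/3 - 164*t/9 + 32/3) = (t + 5)/(t + 6)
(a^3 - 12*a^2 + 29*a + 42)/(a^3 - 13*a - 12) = (a^2 - 13*a + 42)/(a^2 - a - 12)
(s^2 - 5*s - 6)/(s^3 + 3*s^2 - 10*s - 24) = (s^2 - 5*s - 6)/(s^3 + 3*s^2 - 10*s - 24)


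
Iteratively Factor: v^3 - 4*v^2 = (v)*(v^2 - 4*v) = v^2*(v - 4)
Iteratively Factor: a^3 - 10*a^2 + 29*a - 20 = (a - 1)*(a^2 - 9*a + 20) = (a - 4)*(a - 1)*(a - 5)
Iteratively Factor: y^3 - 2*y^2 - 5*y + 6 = (y + 2)*(y^2 - 4*y + 3) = (y - 3)*(y + 2)*(y - 1)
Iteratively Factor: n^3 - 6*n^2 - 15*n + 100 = (n - 5)*(n^2 - n - 20) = (n - 5)*(n + 4)*(n - 5)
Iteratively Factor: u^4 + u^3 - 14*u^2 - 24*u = (u + 2)*(u^3 - u^2 - 12*u) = (u + 2)*(u + 3)*(u^2 - 4*u) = (u - 4)*(u + 2)*(u + 3)*(u)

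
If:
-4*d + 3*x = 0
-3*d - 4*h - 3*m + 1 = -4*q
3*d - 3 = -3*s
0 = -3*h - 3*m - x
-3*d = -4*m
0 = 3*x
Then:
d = 0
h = 0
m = 0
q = -1/4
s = 1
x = 0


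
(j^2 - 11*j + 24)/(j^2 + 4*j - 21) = (j - 8)/(j + 7)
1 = 1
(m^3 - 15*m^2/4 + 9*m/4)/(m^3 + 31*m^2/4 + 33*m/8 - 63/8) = 2*m*(m - 3)/(2*m^2 + 17*m + 21)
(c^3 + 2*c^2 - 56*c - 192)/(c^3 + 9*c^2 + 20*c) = (c^2 - 2*c - 48)/(c*(c + 5))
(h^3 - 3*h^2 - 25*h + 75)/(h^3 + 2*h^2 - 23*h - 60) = (h^2 + 2*h - 15)/(h^2 + 7*h + 12)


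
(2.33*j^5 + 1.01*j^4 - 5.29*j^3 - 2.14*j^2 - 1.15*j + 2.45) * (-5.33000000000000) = -12.4189*j^5 - 5.3833*j^4 + 28.1957*j^3 + 11.4062*j^2 + 6.1295*j - 13.0585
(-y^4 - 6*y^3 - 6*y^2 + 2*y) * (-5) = 5*y^4 + 30*y^3 + 30*y^2 - 10*y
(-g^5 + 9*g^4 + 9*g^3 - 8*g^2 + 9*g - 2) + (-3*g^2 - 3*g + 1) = -g^5 + 9*g^4 + 9*g^3 - 11*g^2 + 6*g - 1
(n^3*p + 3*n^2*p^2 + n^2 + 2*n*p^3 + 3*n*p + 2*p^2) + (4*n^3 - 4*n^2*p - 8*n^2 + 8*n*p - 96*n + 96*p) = n^3*p + 4*n^3 + 3*n^2*p^2 - 4*n^2*p - 7*n^2 + 2*n*p^3 + 11*n*p - 96*n + 2*p^2 + 96*p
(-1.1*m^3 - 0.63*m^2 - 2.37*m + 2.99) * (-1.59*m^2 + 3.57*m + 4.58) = 1.749*m^5 - 2.9253*m^4 - 3.5188*m^3 - 16.1004*m^2 - 0.180300000000001*m + 13.6942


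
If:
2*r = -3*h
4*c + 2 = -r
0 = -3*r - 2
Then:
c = -1/3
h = 4/9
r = -2/3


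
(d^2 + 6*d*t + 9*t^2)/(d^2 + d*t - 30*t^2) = (d^2 + 6*d*t + 9*t^2)/(d^2 + d*t - 30*t^2)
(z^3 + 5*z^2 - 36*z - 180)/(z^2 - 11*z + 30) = (z^2 + 11*z + 30)/(z - 5)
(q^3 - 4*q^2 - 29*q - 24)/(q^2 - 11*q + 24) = (q^2 + 4*q + 3)/(q - 3)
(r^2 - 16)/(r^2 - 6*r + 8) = (r + 4)/(r - 2)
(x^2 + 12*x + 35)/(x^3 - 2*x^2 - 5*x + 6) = (x^2 + 12*x + 35)/(x^3 - 2*x^2 - 5*x + 6)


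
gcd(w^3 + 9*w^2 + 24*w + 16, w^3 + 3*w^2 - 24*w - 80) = w^2 + 8*w + 16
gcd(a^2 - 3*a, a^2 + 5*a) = a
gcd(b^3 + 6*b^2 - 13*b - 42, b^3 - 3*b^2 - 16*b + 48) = b - 3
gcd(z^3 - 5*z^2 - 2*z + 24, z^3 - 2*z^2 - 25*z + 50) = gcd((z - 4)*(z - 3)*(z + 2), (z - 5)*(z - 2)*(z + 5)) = 1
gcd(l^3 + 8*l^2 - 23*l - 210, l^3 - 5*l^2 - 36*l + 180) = l^2 + l - 30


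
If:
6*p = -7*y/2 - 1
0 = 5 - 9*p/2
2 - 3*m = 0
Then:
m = 2/3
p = 10/9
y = -46/21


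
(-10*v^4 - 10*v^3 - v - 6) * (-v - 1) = 10*v^5 + 20*v^4 + 10*v^3 + v^2 + 7*v + 6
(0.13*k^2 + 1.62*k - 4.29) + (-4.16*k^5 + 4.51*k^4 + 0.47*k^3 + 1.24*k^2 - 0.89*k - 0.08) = -4.16*k^5 + 4.51*k^4 + 0.47*k^3 + 1.37*k^2 + 0.73*k - 4.37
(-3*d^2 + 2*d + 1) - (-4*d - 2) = -3*d^2 + 6*d + 3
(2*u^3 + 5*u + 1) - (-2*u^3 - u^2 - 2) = 4*u^3 + u^2 + 5*u + 3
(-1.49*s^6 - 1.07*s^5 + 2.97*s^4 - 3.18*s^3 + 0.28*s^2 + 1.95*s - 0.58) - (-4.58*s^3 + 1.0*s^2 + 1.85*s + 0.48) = -1.49*s^6 - 1.07*s^5 + 2.97*s^4 + 1.4*s^3 - 0.72*s^2 + 0.0999999999999999*s - 1.06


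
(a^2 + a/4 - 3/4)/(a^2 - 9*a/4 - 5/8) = 2*(-4*a^2 - a + 3)/(-8*a^2 + 18*a + 5)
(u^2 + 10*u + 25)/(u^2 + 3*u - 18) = (u^2 + 10*u + 25)/(u^2 + 3*u - 18)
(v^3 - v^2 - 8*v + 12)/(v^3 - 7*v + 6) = (v - 2)/(v - 1)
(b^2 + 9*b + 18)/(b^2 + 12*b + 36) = (b + 3)/(b + 6)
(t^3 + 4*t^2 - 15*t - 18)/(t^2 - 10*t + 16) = (t^3 + 4*t^2 - 15*t - 18)/(t^2 - 10*t + 16)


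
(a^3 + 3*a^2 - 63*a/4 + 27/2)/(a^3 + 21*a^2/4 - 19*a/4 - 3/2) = (4*a^2 - 12*a + 9)/(4*a^2 - 3*a - 1)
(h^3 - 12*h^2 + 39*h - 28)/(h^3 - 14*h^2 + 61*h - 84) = (h - 1)/(h - 3)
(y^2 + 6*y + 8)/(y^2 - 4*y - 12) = (y + 4)/(y - 6)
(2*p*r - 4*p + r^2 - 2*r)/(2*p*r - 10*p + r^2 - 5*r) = (r - 2)/(r - 5)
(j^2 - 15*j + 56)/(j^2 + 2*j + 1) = (j^2 - 15*j + 56)/(j^2 + 2*j + 1)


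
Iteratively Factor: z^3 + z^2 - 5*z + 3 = (z - 1)*(z^2 + 2*z - 3) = (z - 1)^2*(z + 3)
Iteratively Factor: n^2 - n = (n - 1)*(n)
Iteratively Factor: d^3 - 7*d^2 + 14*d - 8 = (d - 4)*(d^2 - 3*d + 2) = (d - 4)*(d - 2)*(d - 1)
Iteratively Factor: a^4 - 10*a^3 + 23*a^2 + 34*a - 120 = (a + 2)*(a^3 - 12*a^2 + 47*a - 60) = (a - 4)*(a + 2)*(a^2 - 8*a + 15) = (a - 4)*(a - 3)*(a + 2)*(a - 5)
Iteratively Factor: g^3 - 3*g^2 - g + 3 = (g + 1)*(g^2 - 4*g + 3) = (g - 3)*(g + 1)*(g - 1)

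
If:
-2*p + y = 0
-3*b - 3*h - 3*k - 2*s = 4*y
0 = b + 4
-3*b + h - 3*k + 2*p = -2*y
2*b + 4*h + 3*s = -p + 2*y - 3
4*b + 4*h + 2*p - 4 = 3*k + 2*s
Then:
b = -4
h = 409/74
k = 500/111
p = -99/148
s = -943/148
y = -99/74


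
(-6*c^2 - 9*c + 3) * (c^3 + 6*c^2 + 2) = -6*c^5 - 45*c^4 - 51*c^3 + 6*c^2 - 18*c + 6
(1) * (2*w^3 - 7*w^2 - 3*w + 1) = 2*w^3 - 7*w^2 - 3*w + 1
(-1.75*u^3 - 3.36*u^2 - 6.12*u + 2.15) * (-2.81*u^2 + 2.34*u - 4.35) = 4.9175*u^5 + 5.3466*u^4 + 16.9473*u^3 - 5.7463*u^2 + 31.653*u - 9.3525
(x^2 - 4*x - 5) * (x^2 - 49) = x^4 - 4*x^3 - 54*x^2 + 196*x + 245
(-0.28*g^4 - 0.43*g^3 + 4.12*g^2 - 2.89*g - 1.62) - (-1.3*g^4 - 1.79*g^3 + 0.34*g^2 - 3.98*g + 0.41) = 1.02*g^4 + 1.36*g^3 + 3.78*g^2 + 1.09*g - 2.03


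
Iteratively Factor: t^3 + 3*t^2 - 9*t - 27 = (t - 3)*(t^2 + 6*t + 9) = (t - 3)*(t + 3)*(t + 3)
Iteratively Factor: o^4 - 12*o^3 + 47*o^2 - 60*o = (o - 3)*(o^3 - 9*o^2 + 20*o) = o*(o - 3)*(o^2 - 9*o + 20) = o*(o - 5)*(o - 3)*(o - 4)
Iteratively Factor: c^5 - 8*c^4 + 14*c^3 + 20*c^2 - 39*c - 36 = (c - 3)*(c^4 - 5*c^3 - c^2 + 17*c + 12) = (c - 3)^2*(c^3 - 2*c^2 - 7*c - 4) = (c - 4)*(c - 3)^2*(c^2 + 2*c + 1) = (c - 4)*(c - 3)^2*(c + 1)*(c + 1)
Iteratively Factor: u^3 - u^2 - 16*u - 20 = (u - 5)*(u^2 + 4*u + 4) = (u - 5)*(u + 2)*(u + 2)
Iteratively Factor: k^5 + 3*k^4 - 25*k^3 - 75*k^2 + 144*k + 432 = (k + 3)*(k^4 - 25*k^2 + 144) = (k - 4)*(k + 3)*(k^3 + 4*k^2 - 9*k - 36) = (k - 4)*(k + 3)^2*(k^2 + k - 12) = (k - 4)*(k - 3)*(k + 3)^2*(k + 4)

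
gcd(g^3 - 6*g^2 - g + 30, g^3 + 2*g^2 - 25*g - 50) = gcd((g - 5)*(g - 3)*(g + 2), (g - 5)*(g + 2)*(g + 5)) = g^2 - 3*g - 10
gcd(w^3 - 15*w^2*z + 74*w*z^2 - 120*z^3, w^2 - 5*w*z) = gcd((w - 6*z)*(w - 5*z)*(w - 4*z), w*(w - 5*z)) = -w + 5*z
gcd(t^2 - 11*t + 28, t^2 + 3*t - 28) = t - 4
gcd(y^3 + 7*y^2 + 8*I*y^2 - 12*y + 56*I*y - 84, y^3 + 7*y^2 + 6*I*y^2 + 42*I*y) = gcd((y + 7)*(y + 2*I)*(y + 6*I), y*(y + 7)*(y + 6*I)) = y^2 + y*(7 + 6*I) + 42*I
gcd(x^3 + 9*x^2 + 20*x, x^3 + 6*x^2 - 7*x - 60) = x^2 + 9*x + 20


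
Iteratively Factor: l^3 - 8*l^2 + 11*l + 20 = (l - 5)*(l^2 - 3*l - 4) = (l - 5)*(l - 4)*(l + 1)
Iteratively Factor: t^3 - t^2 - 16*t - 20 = (t + 2)*(t^2 - 3*t - 10) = (t + 2)^2*(t - 5)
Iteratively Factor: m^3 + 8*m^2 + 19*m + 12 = (m + 4)*(m^2 + 4*m + 3) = (m + 1)*(m + 4)*(m + 3)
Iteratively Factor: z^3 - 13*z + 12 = (z - 3)*(z^2 + 3*z - 4) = (z - 3)*(z - 1)*(z + 4)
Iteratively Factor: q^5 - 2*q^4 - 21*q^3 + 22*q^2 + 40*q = (q - 2)*(q^4 - 21*q^2 - 20*q) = q*(q - 2)*(q^3 - 21*q - 20) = q*(q - 5)*(q - 2)*(q^2 + 5*q + 4) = q*(q - 5)*(q - 2)*(q + 4)*(q + 1)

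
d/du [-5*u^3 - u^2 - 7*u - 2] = -15*u^2 - 2*u - 7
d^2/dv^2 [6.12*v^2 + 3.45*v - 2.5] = 12.2400000000000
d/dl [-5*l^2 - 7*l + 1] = -10*l - 7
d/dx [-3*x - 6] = -3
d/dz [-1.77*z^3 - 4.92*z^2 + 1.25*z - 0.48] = -5.31*z^2 - 9.84*z + 1.25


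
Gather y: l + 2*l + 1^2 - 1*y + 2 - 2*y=3*l - 3*y + 3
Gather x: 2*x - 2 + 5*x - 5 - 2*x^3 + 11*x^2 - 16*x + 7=-2*x^3 + 11*x^2 - 9*x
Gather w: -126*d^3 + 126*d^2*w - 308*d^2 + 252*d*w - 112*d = -126*d^3 - 308*d^2 - 112*d + w*(126*d^2 + 252*d)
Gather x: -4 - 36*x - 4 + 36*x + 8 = 0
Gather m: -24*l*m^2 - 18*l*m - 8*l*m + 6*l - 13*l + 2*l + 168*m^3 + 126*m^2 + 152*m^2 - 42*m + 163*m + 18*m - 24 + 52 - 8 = -5*l + 168*m^3 + m^2*(278 - 24*l) + m*(139 - 26*l) + 20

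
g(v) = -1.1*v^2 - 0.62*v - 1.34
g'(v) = -2.2*v - 0.62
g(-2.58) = -7.06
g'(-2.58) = 5.06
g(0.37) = -1.72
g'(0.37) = -1.43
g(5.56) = -38.79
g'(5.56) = -12.85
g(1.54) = -4.90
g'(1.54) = -4.01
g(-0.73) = -1.47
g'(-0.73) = 0.99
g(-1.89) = -4.10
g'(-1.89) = 3.54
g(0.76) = -2.45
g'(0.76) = -2.29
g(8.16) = -79.64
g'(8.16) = -18.57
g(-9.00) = -84.86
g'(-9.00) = 19.18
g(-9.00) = -84.86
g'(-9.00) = 19.18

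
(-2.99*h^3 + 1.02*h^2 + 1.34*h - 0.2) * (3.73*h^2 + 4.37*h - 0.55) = -11.1527*h^5 - 9.2617*h^4 + 11.1001*h^3 + 4.5488*h^2 - 1.611*h + 0.11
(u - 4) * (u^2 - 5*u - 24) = u^3 - 9*u^2 - 4*u + 96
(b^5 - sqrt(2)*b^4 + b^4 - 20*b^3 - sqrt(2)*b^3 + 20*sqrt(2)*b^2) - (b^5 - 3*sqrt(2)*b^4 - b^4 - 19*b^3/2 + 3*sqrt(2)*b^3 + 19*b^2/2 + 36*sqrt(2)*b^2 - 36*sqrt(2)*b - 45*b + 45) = 2*b^4 + 2*sqrt(2)*b^4 - 21*b^3/2 - 4*sqrt(2)*b^3 - 16*sqrt(2)*b^2 - 19*b^2/2 + 45*b + 36*sqrt(2)*b - 45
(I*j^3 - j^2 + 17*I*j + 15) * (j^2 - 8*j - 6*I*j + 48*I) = I*j^5 + 5*j^4 - 8*I*j^4 - 40*j^3 + 23*I*j^3 + 117*j^2 - 184*I*j^2 - 936*j - 90*I*j + 720*I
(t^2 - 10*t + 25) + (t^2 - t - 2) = 2*t^2 - 11*t + 23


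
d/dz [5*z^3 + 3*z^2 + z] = 15*z^2 + 6*z + 1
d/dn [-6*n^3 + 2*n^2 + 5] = 2*n*(2 - 9*n)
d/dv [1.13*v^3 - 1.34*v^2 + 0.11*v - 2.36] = 3.39*v^2 - 2.68*v + 0.11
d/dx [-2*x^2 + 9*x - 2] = 9 - 4*x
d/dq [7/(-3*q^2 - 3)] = 14*q/(3*(q^2 + 1)^2)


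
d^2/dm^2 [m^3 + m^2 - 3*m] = 6*m + 2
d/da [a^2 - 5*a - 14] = 2*a - 5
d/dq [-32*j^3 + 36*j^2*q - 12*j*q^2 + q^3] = 36*j^2 - 24*j*q + 3*q^2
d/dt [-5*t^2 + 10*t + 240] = 10 - 10*t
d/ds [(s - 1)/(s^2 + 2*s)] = (-s^2 + 2*s + 2)/(s^2*(s^2 + 4*s + 4))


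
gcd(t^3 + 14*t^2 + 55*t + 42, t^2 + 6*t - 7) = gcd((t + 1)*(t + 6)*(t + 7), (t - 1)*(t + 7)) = t + 7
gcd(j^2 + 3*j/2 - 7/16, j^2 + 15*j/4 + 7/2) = j + 7/4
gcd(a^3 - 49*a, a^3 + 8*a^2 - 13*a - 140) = a + 7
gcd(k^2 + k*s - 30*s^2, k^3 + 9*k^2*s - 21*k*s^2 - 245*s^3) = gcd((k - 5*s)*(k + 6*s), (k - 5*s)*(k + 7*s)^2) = -k + 5*s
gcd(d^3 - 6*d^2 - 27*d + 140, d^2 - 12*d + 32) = d - 4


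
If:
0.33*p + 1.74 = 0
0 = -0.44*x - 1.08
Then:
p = -5.27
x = -2.45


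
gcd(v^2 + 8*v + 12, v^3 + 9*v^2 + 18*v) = v + 6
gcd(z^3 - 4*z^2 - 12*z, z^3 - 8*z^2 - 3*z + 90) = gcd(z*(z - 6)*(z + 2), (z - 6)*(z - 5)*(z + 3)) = z - 6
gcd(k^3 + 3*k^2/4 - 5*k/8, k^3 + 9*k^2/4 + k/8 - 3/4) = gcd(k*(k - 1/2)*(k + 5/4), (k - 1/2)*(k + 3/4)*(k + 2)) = k - 1/2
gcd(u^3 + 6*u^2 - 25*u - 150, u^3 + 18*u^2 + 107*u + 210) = u^2 + 11*u + 30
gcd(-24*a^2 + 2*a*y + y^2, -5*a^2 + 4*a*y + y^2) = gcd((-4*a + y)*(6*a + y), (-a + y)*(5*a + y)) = 1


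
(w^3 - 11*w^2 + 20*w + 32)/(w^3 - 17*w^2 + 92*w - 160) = (w + 1)/(w - 5)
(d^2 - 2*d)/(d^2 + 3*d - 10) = d/(d + 5)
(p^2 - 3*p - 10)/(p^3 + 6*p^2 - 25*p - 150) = (p + 2)/(p^2 + 11*p + 30)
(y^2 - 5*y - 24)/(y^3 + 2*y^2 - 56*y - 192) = (y + 3)/(y^2 + 10*y + 24)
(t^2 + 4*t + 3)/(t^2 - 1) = (t + 3)/(t - 1)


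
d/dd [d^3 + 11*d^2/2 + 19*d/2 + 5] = 3*d^2 + 11*d + 19/2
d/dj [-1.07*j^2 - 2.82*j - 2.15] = -2.14*j - 2.82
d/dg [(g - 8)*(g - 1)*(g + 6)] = 3*g^2 - 6*g - 46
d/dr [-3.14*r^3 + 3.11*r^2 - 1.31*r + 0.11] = -9.42*r^2 + 6.22*r - 1.31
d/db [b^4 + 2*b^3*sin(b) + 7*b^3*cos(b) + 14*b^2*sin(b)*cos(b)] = b*(-7*b^2*sin(b) + 2*b^2*cos(b) + 4*b^2 + 6*b*sin(b) + 21*b*cos(b) + 14*b*cos(2*b) + 14*sin(2*b))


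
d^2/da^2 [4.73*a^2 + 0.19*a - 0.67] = 9.46000000000000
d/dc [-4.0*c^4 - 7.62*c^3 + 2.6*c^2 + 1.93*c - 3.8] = -16.0*c^3 - 22.86*c^2 + 5.2*c + 1.93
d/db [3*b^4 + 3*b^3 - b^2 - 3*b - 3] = 12*b^3 + 9*b^2 - 2*b - 3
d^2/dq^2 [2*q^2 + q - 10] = 4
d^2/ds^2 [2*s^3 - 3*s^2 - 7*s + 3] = 12*s - 6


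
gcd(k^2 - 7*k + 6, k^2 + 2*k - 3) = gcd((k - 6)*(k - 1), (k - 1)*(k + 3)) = k - 1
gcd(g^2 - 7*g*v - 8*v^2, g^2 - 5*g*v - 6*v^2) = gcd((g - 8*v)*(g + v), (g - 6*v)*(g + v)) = g + v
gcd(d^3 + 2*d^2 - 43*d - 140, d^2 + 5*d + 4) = d + 4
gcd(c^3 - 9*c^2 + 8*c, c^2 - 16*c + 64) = c - 8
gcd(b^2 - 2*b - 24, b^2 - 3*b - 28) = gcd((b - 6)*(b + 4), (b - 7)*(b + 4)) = b + 4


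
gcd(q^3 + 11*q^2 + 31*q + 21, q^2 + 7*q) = q + 7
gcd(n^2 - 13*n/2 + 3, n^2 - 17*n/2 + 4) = n - 1/2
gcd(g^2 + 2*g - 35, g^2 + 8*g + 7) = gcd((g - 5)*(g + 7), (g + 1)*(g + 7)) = g + 7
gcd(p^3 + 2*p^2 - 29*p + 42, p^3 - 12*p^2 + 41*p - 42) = p^2 - 5*p + 6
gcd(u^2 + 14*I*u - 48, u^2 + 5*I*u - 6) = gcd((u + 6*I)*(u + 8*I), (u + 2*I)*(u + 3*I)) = 1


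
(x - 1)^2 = x^2 - 2*x + 1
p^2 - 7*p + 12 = (p - 4)*(p - 3)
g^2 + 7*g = g*(g + 7)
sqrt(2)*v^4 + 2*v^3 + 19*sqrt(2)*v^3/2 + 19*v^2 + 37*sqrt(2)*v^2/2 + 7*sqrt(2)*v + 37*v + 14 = (v + 2)*(v + 7)*(v + sqrt(2))*(sqrt(2)*v + sqrt(2)/2)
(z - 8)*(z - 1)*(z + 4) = z^3 - 5*z^2 - 28*z + 32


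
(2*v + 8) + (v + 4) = 3*v + 12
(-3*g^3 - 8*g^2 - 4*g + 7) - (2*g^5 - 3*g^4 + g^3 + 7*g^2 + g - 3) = -2*g^5 + 3*g^4 - 4*g^3 - 15*g^2 - 5*g + 10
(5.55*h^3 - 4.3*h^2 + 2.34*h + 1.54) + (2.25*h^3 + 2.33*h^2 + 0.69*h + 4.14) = 7.8*h^3 - 1.97*h^2 + 3.03*h + 5.68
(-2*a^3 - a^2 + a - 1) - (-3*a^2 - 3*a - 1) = -2*a^3 + 2*a^2 + 4*a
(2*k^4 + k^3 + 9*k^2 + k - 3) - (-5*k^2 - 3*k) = 2*k^4 + k^3 + 14*k^2 + 4*k - 3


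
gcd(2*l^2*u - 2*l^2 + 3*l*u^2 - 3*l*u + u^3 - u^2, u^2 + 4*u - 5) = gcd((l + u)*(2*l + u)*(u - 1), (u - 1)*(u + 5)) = u - 1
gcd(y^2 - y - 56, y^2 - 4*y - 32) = y - 8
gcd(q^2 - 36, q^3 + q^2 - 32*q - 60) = q - 6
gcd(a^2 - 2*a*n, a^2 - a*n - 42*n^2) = 1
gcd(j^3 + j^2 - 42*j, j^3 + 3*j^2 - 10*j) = j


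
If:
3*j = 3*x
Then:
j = x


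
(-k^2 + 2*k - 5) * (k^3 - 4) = -k^5 + 2*k^4 - 5*k^3 + 4*k^2 - 8*k + 20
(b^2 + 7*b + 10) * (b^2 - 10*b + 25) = b^4 - 3*b^3 - 35*b^2 + 75*b + 250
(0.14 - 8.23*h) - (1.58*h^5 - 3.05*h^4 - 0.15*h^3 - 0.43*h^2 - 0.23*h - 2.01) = -1.58*h^5 + 3.05*h^4 + 0.15*h^3 + 0.43*h^2 - 8.0*h + 2.15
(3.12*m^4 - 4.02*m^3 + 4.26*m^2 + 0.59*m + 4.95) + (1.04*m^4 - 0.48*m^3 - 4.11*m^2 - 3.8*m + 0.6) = 4.16*m^4 - 4.5*m^3 + 0.149999999999999*m^2 - 3.21*m + 5.55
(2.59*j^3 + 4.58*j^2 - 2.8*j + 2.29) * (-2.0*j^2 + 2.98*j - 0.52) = -5.18*j^5 - 1.4418*j^4 + 17.9016*j^3 - 15.3056*j^2 + 8.2802*j - 1.1908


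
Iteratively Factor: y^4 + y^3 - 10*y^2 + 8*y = (y)*(y^3 + y^2 - 10*y + 8) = y*(y - 2)*(y^2 + 3*y - 4) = y*(y - 2)*(y + 4)*(y - 1)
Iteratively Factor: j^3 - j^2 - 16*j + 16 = (j - 1)*(j^2 - 16) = (j - 1)*(j + 4)*(j - 4)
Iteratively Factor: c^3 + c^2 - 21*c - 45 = (c + 3)*(c^2 - 2*c - 15) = (c + 3)^2*(c - 5)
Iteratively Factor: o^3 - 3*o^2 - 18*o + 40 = (o + 4)*(o^2 - 7*o + 10) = (o - 2)*(o + 4)*(o - 5)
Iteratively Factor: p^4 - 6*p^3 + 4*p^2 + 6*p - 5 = (p - 1)*(p^3 - 5*p^2 - p + 5) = (p - 5)*(p - 1)*(p^2 - 1) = (p - 5)*(p - 1)*(p + 1)*(p - 1)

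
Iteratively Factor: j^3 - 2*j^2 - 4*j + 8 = (j - 2)*(j^2 - 4) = (j - 2)^2*(j + 2)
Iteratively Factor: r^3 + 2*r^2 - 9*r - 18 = (r + 3)*(r^2 - r - 6) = (r + 2)*(r + 3)*(r - 3)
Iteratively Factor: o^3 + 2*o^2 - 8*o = (o + 4)*(o^2 - 2*o) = o*(o + 4)*(o - 2)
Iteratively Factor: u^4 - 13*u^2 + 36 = (u + 3)*(u^3 - 3*u^2 - 4*u + 12) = (u - 3)*(u + 3)*(u^2 - 4) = (u - 3)*(u + 2)*(u + 3)*(u - 2)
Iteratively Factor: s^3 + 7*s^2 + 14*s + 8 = (s + 1)*(s^2 + 6*s + 8) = (s + 1)*(s + 2)*(s + 4)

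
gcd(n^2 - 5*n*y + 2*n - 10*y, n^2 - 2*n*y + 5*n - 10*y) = 1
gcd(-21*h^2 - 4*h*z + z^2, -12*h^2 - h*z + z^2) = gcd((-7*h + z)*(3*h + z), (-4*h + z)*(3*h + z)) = 3*h + z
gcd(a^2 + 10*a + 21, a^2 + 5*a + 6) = a + 3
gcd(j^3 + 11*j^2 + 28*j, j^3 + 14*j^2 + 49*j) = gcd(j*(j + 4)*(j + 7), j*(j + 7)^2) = j^2 + 7*j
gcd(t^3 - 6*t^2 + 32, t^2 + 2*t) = t + 2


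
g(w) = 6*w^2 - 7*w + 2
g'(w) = 12*w - 7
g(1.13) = 1.75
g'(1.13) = 6.56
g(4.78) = 105.63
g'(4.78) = 50.36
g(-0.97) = 14.44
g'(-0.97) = -18.64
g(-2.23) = 47.45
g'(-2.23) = -33.76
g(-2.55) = 58.86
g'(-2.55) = -37.60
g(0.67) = 0.00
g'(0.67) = 1.04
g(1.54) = 5.45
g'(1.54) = 11.48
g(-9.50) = 610.00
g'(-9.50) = -121.00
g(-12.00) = 950.00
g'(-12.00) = -151.00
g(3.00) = 35.00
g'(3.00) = 29.00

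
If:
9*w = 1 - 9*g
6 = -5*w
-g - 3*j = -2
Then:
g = 59/45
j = 31/135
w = -6/5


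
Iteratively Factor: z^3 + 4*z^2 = (z)*(z^2 + 4*z) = z^2*(z + 4)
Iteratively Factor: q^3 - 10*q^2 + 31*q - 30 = (q - 2)*(q^2 - 8*q + 15) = (q - 3)*(q - 2)*(q - 5)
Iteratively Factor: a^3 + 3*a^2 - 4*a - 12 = (a + 3)*(a^2 - 4) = (a + 2)*(a + 3)*(a - 2)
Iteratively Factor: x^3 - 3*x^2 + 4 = (x - 2)*(x^2 - x - 2) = (x - 2)*(x + 1)*(x - 2)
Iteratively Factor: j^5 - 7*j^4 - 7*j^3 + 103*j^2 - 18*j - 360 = (j - 4)*(j^4 - 3*j^3 - 19*j^2 + 27*j + 90) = (j - 4)*(j - 3)*(j^3 - 19*j - 30) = (j - 4)*(j - 3)*(j + 2)*(j^2 - 2*j - 15) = (j - 4)*(j - 3)*(j + 2)*(j + 3)*(j - 5)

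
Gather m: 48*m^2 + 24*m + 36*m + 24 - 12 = 48*m^2 + 60*m + 12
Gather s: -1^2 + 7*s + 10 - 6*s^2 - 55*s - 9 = -6*s^2 - 48*s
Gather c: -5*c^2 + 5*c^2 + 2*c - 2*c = 0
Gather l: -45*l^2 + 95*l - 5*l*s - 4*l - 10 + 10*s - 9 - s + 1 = -45*l^2 + l*(91 - 5*s) + 9*s - 18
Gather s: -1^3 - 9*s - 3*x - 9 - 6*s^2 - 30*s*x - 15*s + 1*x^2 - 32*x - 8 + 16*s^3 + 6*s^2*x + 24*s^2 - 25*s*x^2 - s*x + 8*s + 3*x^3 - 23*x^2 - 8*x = 16*s^3 + s^2*(6*x + 18) + s*(-25*x^2 - 31*x - 16) + 3*x^3 - 22*x^2 - 43*x - 18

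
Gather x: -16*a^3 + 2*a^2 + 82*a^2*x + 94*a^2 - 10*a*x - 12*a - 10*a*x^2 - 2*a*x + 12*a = -16*a^3 + 96*a^2 - 10*a*x^2 + x*(82*a^2 - 12*a)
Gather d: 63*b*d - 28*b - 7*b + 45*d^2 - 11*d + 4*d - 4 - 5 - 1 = -35*b + 45*d^2 + d*(63*b - 7) - 10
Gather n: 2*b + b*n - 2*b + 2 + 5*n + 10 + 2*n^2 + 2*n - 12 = 2*n^2 + n*(b + 7)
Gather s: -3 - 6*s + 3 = -6*s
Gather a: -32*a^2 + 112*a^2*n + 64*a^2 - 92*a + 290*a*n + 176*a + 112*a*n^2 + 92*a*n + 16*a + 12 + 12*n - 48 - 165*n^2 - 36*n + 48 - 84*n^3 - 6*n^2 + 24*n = a^2*(112*n + 32) + a*(112*n^2 + 382*n + 100) - 84*n^3 - 171*n^2 + 12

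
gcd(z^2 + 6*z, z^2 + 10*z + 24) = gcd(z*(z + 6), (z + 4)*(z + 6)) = z + 6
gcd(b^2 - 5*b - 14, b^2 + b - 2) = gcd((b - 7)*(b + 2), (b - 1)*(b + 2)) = b + 2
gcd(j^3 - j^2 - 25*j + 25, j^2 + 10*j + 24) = 1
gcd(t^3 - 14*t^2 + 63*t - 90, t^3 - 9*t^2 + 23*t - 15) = t^2 - 8*t + 15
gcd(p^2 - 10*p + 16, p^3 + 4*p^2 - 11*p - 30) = 1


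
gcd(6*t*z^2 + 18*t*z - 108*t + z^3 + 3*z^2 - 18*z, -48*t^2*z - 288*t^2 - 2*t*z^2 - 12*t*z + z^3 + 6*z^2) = 6*t*z + 36*t + z^2 + 6*z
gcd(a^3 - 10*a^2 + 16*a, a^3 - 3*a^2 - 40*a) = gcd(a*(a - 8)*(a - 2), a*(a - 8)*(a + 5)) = a^2 - 8*a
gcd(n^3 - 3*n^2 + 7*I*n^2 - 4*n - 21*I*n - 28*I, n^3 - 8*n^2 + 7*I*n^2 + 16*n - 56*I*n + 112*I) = n^2 + n*(-4 + 7*I) - 28*I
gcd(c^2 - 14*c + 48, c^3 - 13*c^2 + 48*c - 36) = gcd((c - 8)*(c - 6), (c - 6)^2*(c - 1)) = c - 6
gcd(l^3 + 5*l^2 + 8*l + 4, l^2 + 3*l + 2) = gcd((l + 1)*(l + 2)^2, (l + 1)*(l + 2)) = l^2 + 3*l + 2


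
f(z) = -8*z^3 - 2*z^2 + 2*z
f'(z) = -24*z^2 - 4*z + 2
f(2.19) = -89.24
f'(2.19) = -121.87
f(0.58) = -1.07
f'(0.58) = -8.39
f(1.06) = -9.66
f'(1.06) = -29.21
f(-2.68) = 134.27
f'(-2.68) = -159.66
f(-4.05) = 490.54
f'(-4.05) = -375.46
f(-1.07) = 5.37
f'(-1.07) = -21.20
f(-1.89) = 43.09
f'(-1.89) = -76.17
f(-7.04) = 2678.11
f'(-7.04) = -1159.32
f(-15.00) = 26520.00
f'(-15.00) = -5338.00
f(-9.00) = 5652.00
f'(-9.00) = -1906.00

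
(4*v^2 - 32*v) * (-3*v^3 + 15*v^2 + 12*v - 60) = -12*v^5 + 156*v^4 - 432*v^3 - 624*v^2 + 1920*v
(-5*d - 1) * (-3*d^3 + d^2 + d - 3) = 15*d^4 - 2*d^3 - 6*d^2 + 14*d + 3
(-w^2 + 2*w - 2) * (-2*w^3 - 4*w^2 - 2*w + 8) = 2*w^5 - 2*w^3 - 4*w^2 + 20*w - 16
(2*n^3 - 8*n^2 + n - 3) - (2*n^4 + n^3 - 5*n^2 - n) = -2*n^4 + n^3 - 3*n^2 + 2*n - 3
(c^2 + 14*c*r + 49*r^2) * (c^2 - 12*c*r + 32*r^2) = c^4 + 2*c^3*r - 87*c^2*r^2 - 140*c*r^3 + 1568*r^4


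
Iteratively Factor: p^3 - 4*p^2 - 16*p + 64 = (p - 4)*(p^2 - 16) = (p - 4)*(p + 4)*(p - 4)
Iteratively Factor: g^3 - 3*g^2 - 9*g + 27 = (g - 3)*(g^2 - 9) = (g - 3)^2*(g + 3)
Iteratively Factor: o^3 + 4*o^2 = (o)*(o^2 + 4*o) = o*(o + 4)*(o)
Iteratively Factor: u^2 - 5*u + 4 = (u - 4)*(u - 1)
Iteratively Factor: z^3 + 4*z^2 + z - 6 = (z + 3)*(z^2 + z - 2) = (z - 1)*(z + 3)*(z + 2)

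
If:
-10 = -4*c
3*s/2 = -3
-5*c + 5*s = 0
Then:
No Solution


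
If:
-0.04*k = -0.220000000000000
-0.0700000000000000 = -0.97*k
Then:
No Solution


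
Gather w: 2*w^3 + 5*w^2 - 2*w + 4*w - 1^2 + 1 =2*w^3 + 5*w^2 + 2*w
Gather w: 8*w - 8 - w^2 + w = -w^2 + 9*w - 8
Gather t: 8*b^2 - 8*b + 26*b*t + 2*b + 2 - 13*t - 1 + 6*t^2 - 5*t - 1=8*b^2 - 6*b + 6*t^2 + t*(26*b - 18)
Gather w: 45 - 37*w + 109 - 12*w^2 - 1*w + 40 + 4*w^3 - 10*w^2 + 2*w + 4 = 4*w^3 - 22*w^2 - 36*w + 198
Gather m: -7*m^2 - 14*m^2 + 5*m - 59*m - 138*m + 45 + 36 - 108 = -21*m^2 - 192*m - 27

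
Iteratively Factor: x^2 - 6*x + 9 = (x - 3)*(x - 3)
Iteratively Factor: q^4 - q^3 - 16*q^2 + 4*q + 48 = (q - 2)*(q^3 + q^2 - 14*q - 24) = (q - 2)*(q + 2)*(q^2 - q - 12) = (q - 4)*(q - 2)*(q + 2)*(q + 3)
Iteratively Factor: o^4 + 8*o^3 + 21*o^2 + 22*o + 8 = (o + 4)*(o^3 + 4*o^2 + 5*o + 2) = (o + 1)*(o + 4)*(o^2 + 3*o + 2) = (o + 1)^2*(o + 4)*(o + 2)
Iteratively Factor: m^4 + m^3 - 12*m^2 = (m + 4)*(m^3 - 3*m^2) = (m - 3)*(m + 4)*(m^2) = m*(m - 3)*(m + 4)*(m)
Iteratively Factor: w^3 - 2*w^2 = (w)*(w^2 - 2*w) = w^2*(w - 2)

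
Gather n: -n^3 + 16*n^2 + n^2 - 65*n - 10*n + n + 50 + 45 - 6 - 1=-n^3 + 17*n^2 - 74*n + 88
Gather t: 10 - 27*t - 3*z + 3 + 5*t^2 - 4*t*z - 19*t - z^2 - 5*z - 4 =5*t^2 + t*(-4*z - 46) - z^2 - 8*z + 9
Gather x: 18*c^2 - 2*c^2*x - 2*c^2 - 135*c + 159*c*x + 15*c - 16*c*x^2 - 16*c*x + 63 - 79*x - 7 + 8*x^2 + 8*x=16*c^2 - 120*c + x^2*(8 - 16*c) + x*(-2*c^2 + 143*c - 71) + 56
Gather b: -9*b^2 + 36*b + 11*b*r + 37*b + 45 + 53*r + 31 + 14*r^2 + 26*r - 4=-9*b^2 + b*(11*r + 73) + 14*r^2 + 79*r + 72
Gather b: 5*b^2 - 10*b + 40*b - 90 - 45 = 5*b^2 + 30*b - 135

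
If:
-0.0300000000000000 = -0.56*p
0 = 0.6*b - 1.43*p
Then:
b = 0.13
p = 0.05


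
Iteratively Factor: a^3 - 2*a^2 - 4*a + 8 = (a - 2)*(a^2 - 4) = (a - 2)^2*(a + 2)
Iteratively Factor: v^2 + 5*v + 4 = (v + 4)*(v + 1)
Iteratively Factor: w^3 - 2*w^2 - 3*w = (w - 3)*(w^2 + w) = (w - 3)*(w + 1)*(w)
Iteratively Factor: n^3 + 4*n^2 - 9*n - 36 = (n + 3)*(n^2 + n - 12) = (n - 3)*(n + 3)*(n + 4)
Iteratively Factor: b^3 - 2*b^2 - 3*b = (b + 1)*(b^2 - 3*b) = b*(b + 1)*(b - 3)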